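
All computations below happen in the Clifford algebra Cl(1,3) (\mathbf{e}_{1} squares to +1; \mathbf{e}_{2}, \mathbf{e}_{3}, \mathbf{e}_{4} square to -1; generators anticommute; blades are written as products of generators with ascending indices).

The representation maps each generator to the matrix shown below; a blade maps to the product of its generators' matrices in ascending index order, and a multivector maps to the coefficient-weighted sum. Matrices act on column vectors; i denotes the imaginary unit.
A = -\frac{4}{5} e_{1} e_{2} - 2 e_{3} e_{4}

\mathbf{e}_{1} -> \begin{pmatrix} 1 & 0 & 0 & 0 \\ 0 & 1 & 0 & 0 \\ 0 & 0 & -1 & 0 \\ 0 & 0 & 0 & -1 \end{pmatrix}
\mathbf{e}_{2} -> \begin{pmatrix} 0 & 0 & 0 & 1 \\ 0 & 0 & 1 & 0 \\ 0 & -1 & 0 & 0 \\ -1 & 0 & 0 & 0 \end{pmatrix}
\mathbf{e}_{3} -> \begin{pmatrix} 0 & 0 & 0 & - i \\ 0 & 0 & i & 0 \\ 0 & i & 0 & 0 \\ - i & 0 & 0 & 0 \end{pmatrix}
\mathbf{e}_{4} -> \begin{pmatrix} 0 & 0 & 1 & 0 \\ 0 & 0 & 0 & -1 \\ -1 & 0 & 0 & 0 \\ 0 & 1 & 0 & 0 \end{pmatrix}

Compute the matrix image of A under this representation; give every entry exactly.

Bivector images (products of the table entries): rho(e_{1} e_{2}) = rho(\mathbf{e}_{1})rho(\mathbf{e}_{2}) = \begin{pmatrix} 0 & 0 & 0 & 1 \\ 0 & 0 & 1 & 0 \\ 0 & 1 & 0 & 0 \\ 1 & 0 & 0 & 0 \end{pmatrix}; rho(e_{3} e_{4}) = rho(\mathbf{e}_{3})rho(\mathbf{e}_{4}) = \begin{pmatrix} 0 & - i & 0 & 0 \\ - i & 0 & 0 & 0 \\ 0 & 0 & 0 & - i \\ 0 & 0 & - i & 0 \end{pmatrix}.
M = (-\frac{4}{5})*rho(e_{1} e_{2}) + (-2)*rho(e_{3} e_{4}), summed entrywise:
Answer: \begin{pmatrix} 0 & 2 i & 0 & - \frac{4}{5} \\ 2 i & 0 & - \frac{4}{5} & 0 \\ 0 & - \frac{4}{5} & 0 & 2 i \\ - \frac{4}{5} & 0 & 2 i & 0 \end{pmatrix}


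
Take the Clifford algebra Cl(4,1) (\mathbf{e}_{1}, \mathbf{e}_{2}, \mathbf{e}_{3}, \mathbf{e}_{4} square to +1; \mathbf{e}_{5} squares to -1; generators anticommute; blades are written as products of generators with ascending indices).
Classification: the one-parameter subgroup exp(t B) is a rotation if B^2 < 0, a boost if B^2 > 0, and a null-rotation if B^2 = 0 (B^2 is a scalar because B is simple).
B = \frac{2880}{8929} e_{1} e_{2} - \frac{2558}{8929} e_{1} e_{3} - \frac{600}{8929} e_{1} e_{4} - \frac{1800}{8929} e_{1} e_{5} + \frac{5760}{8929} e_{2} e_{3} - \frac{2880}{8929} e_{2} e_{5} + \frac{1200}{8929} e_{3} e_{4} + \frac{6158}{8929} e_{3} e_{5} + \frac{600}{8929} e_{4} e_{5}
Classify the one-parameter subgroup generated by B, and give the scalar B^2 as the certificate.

B^2 term by term: the squares give (\frac{2880}{8929})^2*(e_{1} e_{2})^2 + (-\frac{2558}{8929})^2*(e_{1} e_{3})^2 + (-\frac{600}{8929})^2*(e_{1} e_{4})^2 + (-\frac{1800}{8929})^2*(e_{1} e_{5})^2 + (\frac{5760}{8929})^2*(e_{2} e_{3})^2 + (-\frac{2880}{8929})^2*(e_{2} e_{5})^2 + (\frac{1200}{8929})^2*(e_{3} e_{4})^2 + (\frac{6158}{8929})^2*(e_{3} e_{5})^2 + (\frac{600}{8929})^2*(e_{4} e_{5})^2 = \frac{8294400}{79727041}*(-1) + \frac{6543364}{79727041}*(-1) + \frac{360000}{79727041}*(-1) + \frac{3240000}{79727041}*(+1) + \frac{33177600}{79727041}*(-1) + \frac{8294400}{79727041}*(+1) + \frac{1440000}{79727041}*(-1) + \frac{37920964}{79727041}*(+1) + \frac{360000}{79727041}*(+1) = 0 (each basis 2-blade squares to minus the product of its generators' squares); cross terms between blades sharing an index anticommute and cancel; the commuting (index-disjoint) pairs give grade-4 terms 2*c*c'*(blade product), which cancel blade by blade — e_{1} e_{2} e_{3} e_{4}: \frac{6912000}{79727041} - \frac{6912000}{79727041} = 0; e_{1} e_{2} e_{3} e_{5}: \frac{35470080}{79727041} - \frac{14734080}{79727041} - \frac{20736000}{79727041} = 0; e_{1} e_{2} e_{4} e_{5}: \frac{3456000}{79727041} - \frac{3456000}{79727041} = 0; e_{1} e_{3} e_{4} e_{5}: -\frac{3069600}{79727041} + \frac{7389600}{79727041} - \frac{4320000}{79727041} = 0; e_{2} e_{3} e_{4} e_{5}: \frac{6912000}{79727041} - \frac{6912000}{79727041} = 0 — confirming B is simple. So B^2 = 0.
Answer: null-rotation, certificate B^2 = 0. B^2 = 0 is basis-independent, so its sign is the whole story.


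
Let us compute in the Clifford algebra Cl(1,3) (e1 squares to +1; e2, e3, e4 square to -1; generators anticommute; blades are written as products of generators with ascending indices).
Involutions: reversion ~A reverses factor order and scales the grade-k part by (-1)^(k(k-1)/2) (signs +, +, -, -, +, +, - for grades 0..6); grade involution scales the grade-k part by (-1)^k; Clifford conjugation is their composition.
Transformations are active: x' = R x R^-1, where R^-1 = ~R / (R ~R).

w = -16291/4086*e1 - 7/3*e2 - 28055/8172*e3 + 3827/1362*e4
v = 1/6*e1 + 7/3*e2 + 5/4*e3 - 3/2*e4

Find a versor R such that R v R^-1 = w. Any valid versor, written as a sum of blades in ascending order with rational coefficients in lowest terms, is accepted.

Take R = v + w = -7805/2043*e1 - 4460/2043*e3 + 892/681*e4. Because q(v) = q(w) = -443/48, conjugation by R sends v exactly to w.
Answer: -7805/2043*e1 - 4460/2043*e3 + 892/681*e4


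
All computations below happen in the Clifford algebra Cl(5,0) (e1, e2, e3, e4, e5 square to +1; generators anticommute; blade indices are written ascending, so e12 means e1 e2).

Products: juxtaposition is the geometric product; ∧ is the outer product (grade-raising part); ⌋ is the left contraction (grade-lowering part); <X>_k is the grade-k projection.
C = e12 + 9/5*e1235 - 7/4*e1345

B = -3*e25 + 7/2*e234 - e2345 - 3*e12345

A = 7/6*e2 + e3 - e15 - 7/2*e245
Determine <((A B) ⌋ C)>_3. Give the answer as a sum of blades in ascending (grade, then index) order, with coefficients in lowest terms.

step 1: -7/2*e3 + 21/2*e4 - 7/2*e5 - 3*e12 + 21/2*e13 - 7/2*e24 + 49/12*e34 + 49/4*e35 + 3*e234 + 3*e235 + e245 - 7/6*e345 - e1234 - 3*e1245 + 7/2*e1345 + 7/2*e12345
step 2: -25/8 + 893/120*e1 - 441/20*e12 - 343/16*e14 + 343/48*e15 + 189/10*e25 + 27/5*e35 + 147/8*e45 + 63/10*e123 - 63/10*e125 - 49/8*e134 - 147/8*e135 - 49/8*e145
step 3: 63/10*e123 - 63/10*e125 - 49/8*e134 - 147/8*e135 - 49/8*e145
Answer: 63/10*e123 - 63/10*e125 - 49/8*e134 - 147/8*e135 - 49/8*e145


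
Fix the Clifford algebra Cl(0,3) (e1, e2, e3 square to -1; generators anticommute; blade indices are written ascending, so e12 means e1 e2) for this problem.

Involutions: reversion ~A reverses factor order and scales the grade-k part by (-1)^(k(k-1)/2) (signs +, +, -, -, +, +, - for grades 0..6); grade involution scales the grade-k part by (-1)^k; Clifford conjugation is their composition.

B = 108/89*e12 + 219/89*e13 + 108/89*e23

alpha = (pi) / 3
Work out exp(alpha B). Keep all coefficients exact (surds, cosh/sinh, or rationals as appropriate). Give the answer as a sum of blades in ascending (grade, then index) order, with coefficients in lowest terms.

B^2 term by term: the squares give (108/89)^2*(e12)^2 + (219/89)^2*(e13)^2 + (108/89)^2*(e23)^2 = 11664/7921*(-1) + 47961/7921*(-1) + 11664/7921*(-1) = -9 (each basis 2-blade squares to minus the product of its generators' squares); cross terms between blades sharing an index anticommute and cancel. So B^2 = -9.
B^2 = -9 — circular case — the even/odd split gives cos and sin: l = 3, alpha*l = pi, so exp(alpha B) = cos(pi) + (sin(pi)/3)*B = -1 + (0)*B.
Answer: -1


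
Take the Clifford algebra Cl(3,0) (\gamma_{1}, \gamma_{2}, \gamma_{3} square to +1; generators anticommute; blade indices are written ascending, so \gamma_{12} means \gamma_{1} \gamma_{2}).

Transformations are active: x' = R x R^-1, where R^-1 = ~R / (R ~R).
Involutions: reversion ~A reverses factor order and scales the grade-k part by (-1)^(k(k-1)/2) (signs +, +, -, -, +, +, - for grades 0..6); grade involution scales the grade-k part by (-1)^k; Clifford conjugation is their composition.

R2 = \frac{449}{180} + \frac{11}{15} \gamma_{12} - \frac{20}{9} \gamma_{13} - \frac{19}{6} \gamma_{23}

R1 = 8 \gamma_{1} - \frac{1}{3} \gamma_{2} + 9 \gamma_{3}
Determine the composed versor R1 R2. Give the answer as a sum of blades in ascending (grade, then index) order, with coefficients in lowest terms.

Distribute over the terms of R1 (each basis-blade product reordered to ascending indices, repeated generators contracted through their squares):
(8 \gamma_{1}) R2 = \frac{898}{45} \gamma_{1} + \frac{88}{15} \gamma_{2} - \frac{160}{9} \gamma_{3} - \frac{76}{3} \gamma_{123}
(-\frac{1}{3} \gamma_{2}) R2 = \frac{11}{45} \gamma_{1} - \frac{449}{540} \gamma_{2} + \frac{19}{18} \gamma_{3} - \frac{20}{27} \gamma_{123}
(9 \gamma_{3}) R2 = 20 \gamma_{1} + \frac{57}{2} \gamma_{2} + \frac{449}{20} \gamma_{3} + \frac{33}{5} \gamma_{123}
Summing the partial products and collecting blades:
Answer: \frac{201}{5} \gamma_{1} + \frac{18109}{540} \gamma_{2} + \frac{1031}{180} \gamma_{3} - \frac{2629}{135} \gamma_{123}


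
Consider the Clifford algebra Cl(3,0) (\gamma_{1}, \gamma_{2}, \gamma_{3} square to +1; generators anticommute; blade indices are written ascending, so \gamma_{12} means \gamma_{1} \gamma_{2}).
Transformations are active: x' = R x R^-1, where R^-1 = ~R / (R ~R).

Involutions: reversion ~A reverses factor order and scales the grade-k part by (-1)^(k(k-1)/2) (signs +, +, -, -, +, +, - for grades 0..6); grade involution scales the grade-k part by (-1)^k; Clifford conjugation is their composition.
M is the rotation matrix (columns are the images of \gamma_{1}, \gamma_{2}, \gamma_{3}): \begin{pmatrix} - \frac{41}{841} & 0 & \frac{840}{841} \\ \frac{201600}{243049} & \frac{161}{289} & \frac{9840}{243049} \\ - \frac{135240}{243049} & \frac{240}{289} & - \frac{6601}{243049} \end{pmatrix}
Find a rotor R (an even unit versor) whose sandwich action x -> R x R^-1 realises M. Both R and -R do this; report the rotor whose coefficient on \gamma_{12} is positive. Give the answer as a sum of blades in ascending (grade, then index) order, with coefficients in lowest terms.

Method: write R = a + b12*\gamma_{12} + b13*\gamma_{13} + b23*\gamma_{23} with a^2 + b12^2 + b13^2 + b23^2 = 1 (so R^-1 = ~R). Expanding the columns R e_j ~R gives tr M = 4a^2 - 1 and, from the antisymmetric part, M21 - M12 = -4a*b12, M13 - M31 = 4a*b13, M32 - M23 = -4a*b23.
Here tr M = \frac{116951}{243049}, so a^2 = (1 + tr M)/4 = \frac{90000}{243049} and a = ±\frac{300}{493}. Taking a = \frac{300}{493}: M21 - M12 = \frac{201600}{243049}, M13 - M31 = \frac{378000}{243049}, M32 - M23 = \frac{192000}{243049}, giving b12 = -\frac{168}{493}, b13 = \frac{315}{493}, b23 = -\frac{160}{493}, i.e. R = \frac{300}{493} - \frac{168}{493} \gamma_{12} + \frac{315}{493} \gamma_{13} - \frac{160}{493} \gamma_{23}.
Its \gamma_{12} coefficient is negative, so report the other preimage -R.
Answer: -\frac{300}{493} + \frac{168}{493} \gamma_{12} - \frac{315}{493} \gamma_{13} + \frac{160}{493} \gamma_{23}. Note: both R and -R realise this M (trace \frac{116951}{243049}); the covering map identifies them, and the \gamma_{12}-coefficient sign is the tie-breaker.


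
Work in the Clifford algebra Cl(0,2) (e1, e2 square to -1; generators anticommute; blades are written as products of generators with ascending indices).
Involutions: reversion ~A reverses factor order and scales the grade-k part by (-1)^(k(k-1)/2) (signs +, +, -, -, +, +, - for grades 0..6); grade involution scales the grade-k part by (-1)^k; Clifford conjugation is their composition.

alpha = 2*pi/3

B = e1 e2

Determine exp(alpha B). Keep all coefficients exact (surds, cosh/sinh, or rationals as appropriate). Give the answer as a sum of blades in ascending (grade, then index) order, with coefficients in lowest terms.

B^2 = (1)^2*(e1 e2)^2 = 1*(-1) = -1 (a basis 2-blade squares to minus the product of its generators' squares).
B^2 = -1 — B^2 < 0, so the exponential closes trigonometrically: l = 1, alpha*l = 2*pi/3, so exp(alpha B) = cos(2*pi/3) + (sin(2*pi/3)/1)*B = -1/2 + (sqrt(3)/2)*B.
Answer: -1/2 + sqrt(3)/2*e1 e2


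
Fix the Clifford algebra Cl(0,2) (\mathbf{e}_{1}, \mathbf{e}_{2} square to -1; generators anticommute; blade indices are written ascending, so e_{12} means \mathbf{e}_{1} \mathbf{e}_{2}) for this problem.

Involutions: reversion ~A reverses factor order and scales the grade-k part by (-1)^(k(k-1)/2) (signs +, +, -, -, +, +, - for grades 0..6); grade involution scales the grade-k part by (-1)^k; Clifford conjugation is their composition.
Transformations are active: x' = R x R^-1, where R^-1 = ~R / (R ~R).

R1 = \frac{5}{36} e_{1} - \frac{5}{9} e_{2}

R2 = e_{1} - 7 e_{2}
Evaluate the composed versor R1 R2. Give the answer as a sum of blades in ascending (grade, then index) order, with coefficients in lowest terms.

Distribute over the terms of R1 (each basis-blade product reordered to ascending indices, repeated generators contracted through their squares):
(\frac{5}{36} e_{1}) R2 = -\frac{5}{36} - \frac{35}{36} e_{12}
(-\frac{5}{9} e_{2}) R2 = -\frac{35}{9} + \frac{5}{9} e_{12}
Summing the partial products and collecting blades:
Answer: -\frac{145}{36} - \frac{5}{12} e_{12}


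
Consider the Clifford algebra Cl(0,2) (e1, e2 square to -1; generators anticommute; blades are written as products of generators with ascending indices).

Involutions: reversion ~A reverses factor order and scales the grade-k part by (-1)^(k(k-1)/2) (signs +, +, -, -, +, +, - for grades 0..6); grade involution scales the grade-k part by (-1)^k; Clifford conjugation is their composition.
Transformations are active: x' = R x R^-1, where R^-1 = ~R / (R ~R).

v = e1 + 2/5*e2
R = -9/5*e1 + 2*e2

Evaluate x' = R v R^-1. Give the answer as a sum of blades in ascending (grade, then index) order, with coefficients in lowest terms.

~R = -9/5*e1 + 2*e2, and R ~R = -181/25, so R^-1 = ~R / (-181/25).
R v = 1 - 68/25*e1 e2
Answer: -91/181*e1 - 862/905*e2


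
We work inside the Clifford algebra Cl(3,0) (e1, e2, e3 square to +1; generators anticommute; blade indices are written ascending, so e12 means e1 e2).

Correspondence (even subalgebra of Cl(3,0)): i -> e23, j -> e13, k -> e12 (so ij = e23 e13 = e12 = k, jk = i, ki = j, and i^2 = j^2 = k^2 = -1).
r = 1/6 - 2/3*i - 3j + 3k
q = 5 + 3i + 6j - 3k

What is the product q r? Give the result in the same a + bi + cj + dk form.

In blades: q = 5 - 3*e12 + 6*e13 + 3*e23, r = 1/6 + 3*e12 - 3*e13 - 2/3*e23.
Distribute q over r term by term (generator squares from the signature, products reordered to ascending indices): (5)*r = 5/6 + 15*e12 - 15*e13 - 10/3*e23; (-3*e12)*r = 9 - 1/2*e12 + 2*e13 - 9*e23; (6*e13)*r = 18 + 4*e12 + e13 + 18*e23; (3*e23)*r = 2 - 9*e12 - 9*e13 + 1/2*e23.
Sum: 179/6 + 19/2*e12 - 21*e13 + 37/6*e23; translating back through the correspondence:
Answer: 179/6 + 37/6*i - 21j + 19/2*k


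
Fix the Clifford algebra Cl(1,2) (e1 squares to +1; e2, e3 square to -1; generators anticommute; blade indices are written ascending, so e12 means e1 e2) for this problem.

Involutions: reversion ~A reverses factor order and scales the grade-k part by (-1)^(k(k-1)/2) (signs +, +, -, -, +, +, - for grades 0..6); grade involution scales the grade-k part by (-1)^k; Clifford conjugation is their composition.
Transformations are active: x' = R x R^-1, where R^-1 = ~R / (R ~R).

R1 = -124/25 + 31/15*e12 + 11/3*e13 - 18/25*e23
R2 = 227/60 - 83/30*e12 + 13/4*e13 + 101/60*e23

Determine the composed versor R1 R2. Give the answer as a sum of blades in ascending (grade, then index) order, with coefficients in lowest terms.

Distribute over the terms of R1 (each basis-blade product reordered to ascending indices, repeated generators contracted through their squares):
(-124/25) R2 = -7037/375 + 5146/375*e12 - 403/25*e13 - 3131/375*e23
(31/15*e12) R2 = -2573/450 + 7037/900*e12 - 3131/900*e13 - 403/60*e23
(11/3*e13) R2 = 143/12 + 1111/180*e12 + 2497/180*e13 - 913/90*e23
(-18/25*e23) R2 = 303/250 + 117/50*e12 + 249/125*e13 - 681/250*e23
Summing the partial products and collecting blades:
Answer: -10219/900 + 67621/2250*e12 - 2801/750*e13 - 25141/900*e23


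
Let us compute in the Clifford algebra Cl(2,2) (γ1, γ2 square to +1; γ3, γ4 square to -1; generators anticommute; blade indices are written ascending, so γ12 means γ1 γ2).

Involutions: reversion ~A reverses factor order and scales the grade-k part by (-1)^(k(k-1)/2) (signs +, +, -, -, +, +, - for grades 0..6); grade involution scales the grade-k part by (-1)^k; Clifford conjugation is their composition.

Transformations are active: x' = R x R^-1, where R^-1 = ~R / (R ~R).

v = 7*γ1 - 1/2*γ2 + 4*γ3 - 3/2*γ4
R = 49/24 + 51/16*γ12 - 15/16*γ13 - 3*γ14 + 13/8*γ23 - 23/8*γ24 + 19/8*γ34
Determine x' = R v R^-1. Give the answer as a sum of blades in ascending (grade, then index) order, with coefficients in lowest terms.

~R = 49/24 - 51/16*γ12 + 15/16*γ13 + 3*γ14 - 13/8*γ23 + 23/8*γ24 - 19/8*γ34, and R ~R = -235/288, so R^-1 = ~R / (-235/288).
R v = 1147/96*γ1 - 1639/48*γ2 + 917/48*γ3 + 26*γ4 + 757/32*γ123 - 845/32*γ124 + 961/32*γ134 + 63/8*γ234
Answer: 3637/94*γ1 - 5369/376*γ2 - 3047/376*γ3 + 3765/94*γ4


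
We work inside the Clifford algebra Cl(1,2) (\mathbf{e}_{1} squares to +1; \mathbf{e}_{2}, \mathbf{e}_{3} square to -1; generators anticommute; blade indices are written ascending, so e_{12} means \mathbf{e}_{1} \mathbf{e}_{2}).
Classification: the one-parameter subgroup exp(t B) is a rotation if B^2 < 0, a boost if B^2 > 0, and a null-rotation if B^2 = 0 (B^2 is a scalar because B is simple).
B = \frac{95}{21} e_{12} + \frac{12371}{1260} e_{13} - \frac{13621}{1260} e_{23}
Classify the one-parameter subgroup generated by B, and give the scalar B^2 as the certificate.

B^2 term by term: the squares give (\frac{95}{21})^2*(e_{12})^2 + (\frac{12371}{1260})^2*(e_{13})^2 + (-\frac{13621}{1260})^2*(e_{23})^2 = \frac{9025}{441}*(+1) + \frac{153041641}{1587600}*(+1) + \frac{185531641}{1587600}*(-1) = 0 (each basis 2-blade squares to minus the product of its generators' squares); cross terms between blades sharing an index anticommute and cancel. So B^2 = 0.
Answer: null-rotation, certificate B^2 = 0. The scalar 0 is the complete invariant here: its sign names the subgroup type.


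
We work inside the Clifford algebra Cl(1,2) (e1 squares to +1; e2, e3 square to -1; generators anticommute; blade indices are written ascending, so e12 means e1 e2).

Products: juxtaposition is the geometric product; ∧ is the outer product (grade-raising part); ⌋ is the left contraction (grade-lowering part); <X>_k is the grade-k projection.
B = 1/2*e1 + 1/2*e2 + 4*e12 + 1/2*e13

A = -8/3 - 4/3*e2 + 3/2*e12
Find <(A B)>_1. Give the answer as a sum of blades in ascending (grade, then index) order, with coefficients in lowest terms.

step 1: 20/3 - 89/12*e1 - 25/12*e2 - 10*e12 - 4/3*e13 - 3/4*e23 + 2/3*e123
step 2: -89/12*e1 - 25/12*e2
Answer: -89/12*e1 - 25/12*e2


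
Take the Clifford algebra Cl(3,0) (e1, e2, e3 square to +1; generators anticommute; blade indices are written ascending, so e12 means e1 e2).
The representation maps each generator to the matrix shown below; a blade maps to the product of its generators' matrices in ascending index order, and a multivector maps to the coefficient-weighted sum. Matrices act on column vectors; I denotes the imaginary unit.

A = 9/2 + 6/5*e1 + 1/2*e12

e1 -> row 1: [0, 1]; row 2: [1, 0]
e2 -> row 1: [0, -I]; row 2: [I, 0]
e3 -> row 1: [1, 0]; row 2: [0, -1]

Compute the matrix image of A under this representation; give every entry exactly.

Bivector images (products of the table entries): rho(e12) = rho(e1)rho(e2) = row 1: [I, 0]; row 2: [0, -I].
M = (9/2)*1 + (6/5)*rho(e1) + (1/2)*rho(e12), summed entrywise (1 is the identity matrix):
Answer: row 1: [9/2 + I/2, 6/5]; row 2: [6/5, 9/2 - I/2]


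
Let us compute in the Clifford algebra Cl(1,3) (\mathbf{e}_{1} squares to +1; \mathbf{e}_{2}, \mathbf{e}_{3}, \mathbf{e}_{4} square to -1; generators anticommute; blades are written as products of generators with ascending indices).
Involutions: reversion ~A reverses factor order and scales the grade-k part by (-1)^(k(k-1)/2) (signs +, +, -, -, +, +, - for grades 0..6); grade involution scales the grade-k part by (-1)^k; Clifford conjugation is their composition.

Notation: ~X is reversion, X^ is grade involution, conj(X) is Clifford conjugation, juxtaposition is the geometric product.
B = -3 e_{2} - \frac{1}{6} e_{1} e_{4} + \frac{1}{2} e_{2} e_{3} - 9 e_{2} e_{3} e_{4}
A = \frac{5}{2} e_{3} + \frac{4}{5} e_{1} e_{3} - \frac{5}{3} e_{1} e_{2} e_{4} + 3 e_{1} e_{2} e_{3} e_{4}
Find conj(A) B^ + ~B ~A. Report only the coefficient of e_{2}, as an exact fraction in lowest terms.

first term: 27 e_{1} - \frac{55}{36} e_{2} - \frac{2}{5} e_{1} e_{2} - 15 e_{1} e_{3} - \frac{13}{2} e_{1} e_{4} + 7 e_{2} e_{3} - \frac{45}{2} e_{2} e_{4} - \frac{2}{15} e_{3} e_{4} + \frac{12}{5} e_{1} e_{2} e_{3} - \frac{36}{5} e_{1} e_{2} e_{4} - \frac{103}{12} e_{1} e_{3} e_{4}
second term: -27 e_{1} + \frac{35}{36} e_{2} - \frac{2}{5} e_{1} e_{2} - 15 e_{1} e_{3} - \frac{7}{2} e_{1} e_{4} - 7 e_{2} e_{3} + \frac{45}{2} e_{2} e_{4} - \frac{2}{15} e_{3} e_{4} - \frac{12}{5} e_{1} e_{2} e_{3} + \frac{36}{5} e_{1} e_{2} e_{4} - \frac{41}{4} e_{1} e_{3} e_{4}
Answer: -\frac{5}{9}


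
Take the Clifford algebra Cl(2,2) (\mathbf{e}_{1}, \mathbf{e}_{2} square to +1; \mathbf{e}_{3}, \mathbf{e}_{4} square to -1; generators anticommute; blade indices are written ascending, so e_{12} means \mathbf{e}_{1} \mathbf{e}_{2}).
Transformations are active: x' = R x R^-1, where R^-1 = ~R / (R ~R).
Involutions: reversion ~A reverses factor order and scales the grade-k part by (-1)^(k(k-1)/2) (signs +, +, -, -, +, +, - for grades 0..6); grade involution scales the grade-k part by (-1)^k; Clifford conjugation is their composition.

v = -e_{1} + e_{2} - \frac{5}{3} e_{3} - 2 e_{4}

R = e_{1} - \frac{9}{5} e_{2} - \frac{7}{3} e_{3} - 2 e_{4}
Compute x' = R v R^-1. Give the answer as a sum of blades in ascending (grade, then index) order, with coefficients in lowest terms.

~R = e_{1} - \frac{9}{5} e_{2} - \frac{7}{3} e_{3} - 2 e_{4}, and R ~R = -\frac{1171}{225}, so R^-1 = ~R / (-\frac{1171}{225}).
R v = -\frac{481}{45} - \frac{4}{5} e_{12} - 4 e_{13} - 4 e_{14} + \frac{16}{3} e_{23} + \frac{28}{5} e_{24} + \frac{4}{3} e_{34}
Answer: \frac{5981}{1171} e_{1} - \frac{9829}{1171} e_{2} - \frac{27815}{3513} e_{3} - \frac{7278}{1171} e_{4}


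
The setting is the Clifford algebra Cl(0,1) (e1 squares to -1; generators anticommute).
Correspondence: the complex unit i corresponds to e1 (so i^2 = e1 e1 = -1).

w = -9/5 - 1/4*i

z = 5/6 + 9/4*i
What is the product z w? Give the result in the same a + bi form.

In blades: z = 5/6 + 9/4*e1, w = -9/5 - 1/4*e1.
Distribute z over w term by term (generator squares from the signature, products reordered to ascending indices): (5/6)*w = -3/2 - 5/24*e1; (9/4*e1)*w = 9/16 - 81/20*e1.
Sum: -15/16 - 511/120*e1; translating back through the correspondence:
Answer: -15/16 - 511/120*i


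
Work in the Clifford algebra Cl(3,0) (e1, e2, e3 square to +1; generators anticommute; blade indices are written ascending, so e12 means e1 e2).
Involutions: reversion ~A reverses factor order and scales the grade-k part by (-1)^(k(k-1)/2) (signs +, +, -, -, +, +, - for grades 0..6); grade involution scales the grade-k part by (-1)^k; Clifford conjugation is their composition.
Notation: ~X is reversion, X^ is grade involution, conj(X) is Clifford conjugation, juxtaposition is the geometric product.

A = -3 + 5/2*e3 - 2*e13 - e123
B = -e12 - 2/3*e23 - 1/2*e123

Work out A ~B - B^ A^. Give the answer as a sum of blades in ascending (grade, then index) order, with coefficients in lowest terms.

first term: 1/2 + 2/3*e1 - 8/3*e2 + e3 - 5/12*e12 - 4*e23 + e123
second term: -1/2 + 2/3*e1 + 2/3*e2 + e3 + 37/12*e12 + e123
Answer: 1 - 10/3*e2 - 7/2*e12 - 4*e23


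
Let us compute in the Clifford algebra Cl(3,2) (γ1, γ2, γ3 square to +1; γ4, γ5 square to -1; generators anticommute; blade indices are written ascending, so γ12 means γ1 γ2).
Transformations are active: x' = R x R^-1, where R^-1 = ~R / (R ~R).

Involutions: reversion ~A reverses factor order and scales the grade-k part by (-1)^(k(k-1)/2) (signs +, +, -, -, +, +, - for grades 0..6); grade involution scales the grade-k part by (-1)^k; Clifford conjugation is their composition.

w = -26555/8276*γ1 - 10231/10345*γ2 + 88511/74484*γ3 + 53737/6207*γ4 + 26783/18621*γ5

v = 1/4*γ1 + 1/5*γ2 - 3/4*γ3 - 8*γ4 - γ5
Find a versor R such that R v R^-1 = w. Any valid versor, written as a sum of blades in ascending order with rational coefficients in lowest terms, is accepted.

The midline construction: v and w both square to -12867/200, so reflecting in their sum -12243/4138*γ1 - 8162/10345*γ2 + 8162/18621*γ3 + 4081/6207*γ4 + 8162/18621*γ5 exchanges them.
Answer: -12243/4138*γ1 - 8162/10345*γ2 + 8162/18621*γ3 + 4081/6207*γ4 + 8162/18621*γ5


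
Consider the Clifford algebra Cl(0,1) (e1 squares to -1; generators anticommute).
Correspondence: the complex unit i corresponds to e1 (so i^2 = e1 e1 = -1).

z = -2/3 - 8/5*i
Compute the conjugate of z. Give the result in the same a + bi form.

In blades: z = -2/3 - 8/5*e1.
Conjugation here is Clifford conjugation: the scalar is fixed and the grade-1 and grade-2 blades all flip sign, giving -2/3 + 8/5*e1; translating back:
Answer: -2/3 + 8/5*i


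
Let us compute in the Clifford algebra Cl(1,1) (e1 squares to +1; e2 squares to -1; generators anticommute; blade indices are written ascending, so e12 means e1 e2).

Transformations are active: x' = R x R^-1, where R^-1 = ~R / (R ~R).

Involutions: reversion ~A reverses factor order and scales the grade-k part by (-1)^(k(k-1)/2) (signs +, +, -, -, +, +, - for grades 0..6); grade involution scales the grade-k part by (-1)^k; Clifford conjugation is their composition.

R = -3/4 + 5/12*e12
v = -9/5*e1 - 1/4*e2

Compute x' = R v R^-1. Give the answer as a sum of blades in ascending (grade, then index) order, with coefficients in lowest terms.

~R = -3/4 - 5/12*e12, and R ~R = 7/18, so R^-1 = ~R / (7/18).
R v = 349/240*e1 + 15/16*e2
Answer: -2133/560*e1 - 377/112*e2


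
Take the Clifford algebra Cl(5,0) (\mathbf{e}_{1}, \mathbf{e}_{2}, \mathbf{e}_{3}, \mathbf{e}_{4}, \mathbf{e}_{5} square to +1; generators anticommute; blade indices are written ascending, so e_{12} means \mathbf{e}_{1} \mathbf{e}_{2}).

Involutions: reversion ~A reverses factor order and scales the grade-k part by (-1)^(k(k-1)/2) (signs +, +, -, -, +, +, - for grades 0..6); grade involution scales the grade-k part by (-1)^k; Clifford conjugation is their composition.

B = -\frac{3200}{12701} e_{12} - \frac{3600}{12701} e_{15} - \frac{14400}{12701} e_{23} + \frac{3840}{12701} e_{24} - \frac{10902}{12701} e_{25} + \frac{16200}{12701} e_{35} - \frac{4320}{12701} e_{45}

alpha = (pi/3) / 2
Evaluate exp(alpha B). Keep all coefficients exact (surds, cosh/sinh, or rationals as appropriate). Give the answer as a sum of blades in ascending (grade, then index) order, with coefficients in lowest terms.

B^2 term by term: the squares give (-\frac{3200}{12701})^2*(e_{12})^2 + (-\frac{3600}{12701})^2*(e_{15})^2 + (-\frac{14400}{12701})^2*(e_{23})^2 + (\frac{3840}{12701})^2*(e_{24})^2 + (-\frac{10902}{12701})^2*(e_{25})^2 + (\frac{16200}{12701})^2*(e_{35})^2 + (-\frac{4320}{12701})^2*(e_{45})^2 = \frac{10240000}{161315401}*(-1) + \frac{12960000}{161315401}*(-1) + \frac{207360000}{161315401}*(-1) + \frac{14745600}{161315401}*(-1) + \frac{118853604}{161315401}*(-1) + \frac{262440000}{161315401}*(-1) + \frac{18662400}{161315401}*(-1) = -4 (each basis 2-blade squares to minus the product of its generators' squares); cross terms between blades sharing an index anticommute and cancel; the commuting (index-disjoint) pairs give grade-4 terms 2*c*c'*(blade product), which cancel blade by blade — e_{1235}: -\frac{103680000}{161315401} + \frac{103680000}{161315401} = 0; e_{1245}: \frac{27648000}{161315401} - \frac{27648000}{161315401} = 0; e_{2345}: \frac{124416000}{161315401} - \frac{124416000}{161315401} = 0 — confirming B is simple. So B^2 = -4.
B^2 = -4 — circular case — the even/odd split gives cos and sin: l = 2, alpha*l = \frac{\pi}{3}, so exp(alpha B) = cos(\frac{\pi}{3}) + (sin(\frac{\pi}{3})/2)*B = \frac{1}{2} + (\frac{\sqrt{3}}{4})*B.
Answer: \frac{1}{2} - \frac{800 \sqrt{3}}{12701} e_{12} - \frac{900 \sqrt{3}}{12701} e_{15} - \frac{3600 \sqrt{3}}{12701} e_{23} + \frac{960 \sqrt{3}}{12701} e_{24} - \frac{5451 \sqrt{3}}{25402} e_{25} + \frac{4050 \sqrt{3}}{12701} e_{35} - \frac{1080 \sqrt{3}}{12701} e_{45}


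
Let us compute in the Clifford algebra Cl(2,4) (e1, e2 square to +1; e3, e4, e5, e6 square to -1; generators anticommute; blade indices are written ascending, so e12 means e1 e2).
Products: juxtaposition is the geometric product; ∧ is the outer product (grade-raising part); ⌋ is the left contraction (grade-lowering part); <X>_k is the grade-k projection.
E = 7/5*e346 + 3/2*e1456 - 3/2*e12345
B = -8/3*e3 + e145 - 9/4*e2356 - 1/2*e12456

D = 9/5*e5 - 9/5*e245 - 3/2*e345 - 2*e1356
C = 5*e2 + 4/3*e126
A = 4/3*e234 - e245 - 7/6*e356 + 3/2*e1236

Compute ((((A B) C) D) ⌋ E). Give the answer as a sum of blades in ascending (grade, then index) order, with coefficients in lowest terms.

step 1: -21/8*e2 - e12 - 27/8*e15 + 1/2*e16 - 32/9*e24 - 28/9*e56 - 4*e126 - 3/4*e345 - 9/4*e346 - 3*e456 - 7/12*e1234 + 4/3*e1235 + 7/6*e1346 - 2/3*e1356 + 8/3*e2345 - 3/2*e23456
step 2: -443/24 - 5*e1 - 2/3*e2 + 160/9*e4 + 4/3*e6 + 47/2*e16 + 4541/216*e125 - 5/2*e126 - 35/12*e134 + 20/3*e135 + 128/27*e146 - 14/9*e234 + 8/9*e235 - 361/18*e256 - 40/3*e345 + 7/9*e346 - 16/9*e356 + 3*e1234 + 4*e1245 - 2*e1345 + 15/4*e2345 + 45/4*e2346 + 15*e2456 - 15/2*e3456 - 35/6*e12346 + 10/3*e12356 - 32/9*e13456 - e123456
step 3: 20 + 299/45*e1 - 295/24*e2 - 27/4*e3 - 64/9*e4 - 1329/40*e5 - 299/12*e6 - 4541/120*e12 - 12*e13 + 1541/120*e14 - 107/8*e15 - 16/3*e16 + 112/5*e23 + 2/3*e24 - 533/15*e25 - 361/10*e26 + 112/5*e34 - 1147/15*e35 - 16/5*e36 + 166/5*e45 + 883/30*e46 - 107/30*e56 + 2237/45*e123 - 36/5*e124 + 9/2*e125 - 59/18*e126 + 18/5*e134 + 41/15*e135 - 9/5*e136 - 14/9*e145 - 80/3*e146 - 423/10*e156 - 27/4*e234 - 5*e235 - 8429/108*e236 + 2587/120*e245 + 27*e246 - 135/8*e256 + 7865/432*e345 - 27/2*e346 - 41/4*e356 + 35/6*e456 - 1507/144*e1234 - 21/4*e1235 - 2/5*e1236 + 63/2*e1245 - 5/2*e1246 + 1307/60*e1256 + 9/4*e1345 - 2/5*e1346 + 1963/36*e1356 - 391/30*e1456 - 9/5*e2345 + 1133/60*e2346 - 7/5*e2356 + 42/5*e2456 + 3/5*e3456 + 27/5*e12345 - 9/5*e12346 - 4/3*e12356 + 3527/90*e12456 - 11/36*e13456 - 81/4*e23456 + 27/4*e123456
step 4: 35/4 - 229/20*e1 - 27/8*e2 - 26537/300*e3 + 10219/200*e4 - 2333/96*e5 - 2177/75*e6 - 7865/288*e12 - 2587/80*e13 - 43/20*e14 + 2171/40*e15 - 249/5*e16 - 7/3*e23 - 41/10*e24 + 27/5*e25 + 422/15*e34 - 54/5*e35 - 448/45*e36 - 2477/30*e45 + 2361/80*e46 + 1541/80*e56 + 249/5*e123 + 1147/10*e124 + 168/5*e125 + 533/10*e134 + e135 - 2839/40*e145 + 3987/80*e146 - 32/3*e156 - 321/16*e234 - 1541/80*e235 - 18*e245 - 4541/80*e345 + 28*e346 + 299/30*e456 - 3987/80*e1234 + 32/3*e1235 - 81/8*e1245 - 295/16*e1345 + 30*e1456 - 299/30*e2345 - 30*e12345
Answer: 35/4 - 229/20*e1 - 27/8*e2 - 26537/300*e3 + 10219/200*e4 - 2333/96*e5 - 2177/75*e6 - 7865/288*e12 - 2587/80*e13 - 43/20*e14 + 2171/40*e15 - 249/5*e16 - 7/3*e23 - 41/10*e24 + 27/5*e25 + 422/15*e34 - 54/5*e35 - 448/45*e36 - 2477/30*e45 + 2361/80*e46 + 1541/80*e56 + 249/5*e123 + 1147/10*e124 + 168/5*e125 + 533/10*e134 + e135 - 2839/40*e145 + 3987/80*e146 - 32/3*e156 - 321/16*e234 - 1541/80*e235 - 18*e245 - 4541/80*e345 + 28*e346 + 299/30*e456 - 3987/80*e1234 + 32/3*e1235 - 81/8*e1245 - 295/16*e1345 + 30*e1456 - 299/30*e2345 - 30*e12345


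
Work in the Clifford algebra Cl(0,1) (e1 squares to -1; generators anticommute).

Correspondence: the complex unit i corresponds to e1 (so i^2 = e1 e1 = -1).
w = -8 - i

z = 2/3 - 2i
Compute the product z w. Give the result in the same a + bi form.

In blades: z = 2/3 - 2*e1, w = -8 - e1.
Distribute z over w term by term (generator squares from the signature, products reordered to ascending indices): (2/3)*w = -16/3 - 2/3*e1; (-2*e1)*w = -2 + 16*e1.
Sum: -22/3 + 46/3*e1; translating back through the correspondence:
Answer: -22/3 + 46/3*i


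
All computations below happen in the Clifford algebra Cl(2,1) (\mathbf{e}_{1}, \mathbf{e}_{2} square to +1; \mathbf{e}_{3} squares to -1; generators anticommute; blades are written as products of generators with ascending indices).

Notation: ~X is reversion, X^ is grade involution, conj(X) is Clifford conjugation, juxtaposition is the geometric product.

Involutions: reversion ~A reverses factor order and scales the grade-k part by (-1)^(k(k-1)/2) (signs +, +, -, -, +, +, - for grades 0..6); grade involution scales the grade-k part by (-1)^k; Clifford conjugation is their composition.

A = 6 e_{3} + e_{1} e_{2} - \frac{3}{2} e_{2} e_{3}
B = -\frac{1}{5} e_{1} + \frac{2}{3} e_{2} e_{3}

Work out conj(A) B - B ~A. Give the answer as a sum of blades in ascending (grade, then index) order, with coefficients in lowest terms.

first term: 1 - \frac{21}{5} e_{2} - \frac{28}{15} e_{1} e_{3} - \frac{3}{10} e_{1} e_{2} e_{3}
second term: 1 - \frac{19}{5} e_{2} - \frac{8}{15} e_{1} e_{3} - \frac{3}{10} e_{1} e_{2} e_{3}
Answer: -\frac{2}{5} e_{2} - \frac{4}{3} e_{1} e_{3}


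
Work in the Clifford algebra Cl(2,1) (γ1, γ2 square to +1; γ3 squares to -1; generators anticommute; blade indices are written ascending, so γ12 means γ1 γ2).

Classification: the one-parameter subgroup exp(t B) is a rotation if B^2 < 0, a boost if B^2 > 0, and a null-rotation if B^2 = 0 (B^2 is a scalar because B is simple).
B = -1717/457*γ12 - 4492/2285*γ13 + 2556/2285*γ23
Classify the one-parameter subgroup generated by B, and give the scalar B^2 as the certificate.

B^2 term by term: the squares give (-1717/457)^2*(γ12)^2 + (-4492/2285)^2*(γ13)^2 + (2556/2285)^2*(γ23)^2 = 2948089/208849*(-1) + 20178064/5221225*(+1) + 6533136/5221225*(+1) = -9 (each basis 2-blade squares to minus the product of its generators' squares); cross terms between blades sharing an index anticommute and cancel. So B^2 = -9.
Answer: rotation, certificate B^2 = -9. No conjugation can change B^2 = -9; the sign gives the class.


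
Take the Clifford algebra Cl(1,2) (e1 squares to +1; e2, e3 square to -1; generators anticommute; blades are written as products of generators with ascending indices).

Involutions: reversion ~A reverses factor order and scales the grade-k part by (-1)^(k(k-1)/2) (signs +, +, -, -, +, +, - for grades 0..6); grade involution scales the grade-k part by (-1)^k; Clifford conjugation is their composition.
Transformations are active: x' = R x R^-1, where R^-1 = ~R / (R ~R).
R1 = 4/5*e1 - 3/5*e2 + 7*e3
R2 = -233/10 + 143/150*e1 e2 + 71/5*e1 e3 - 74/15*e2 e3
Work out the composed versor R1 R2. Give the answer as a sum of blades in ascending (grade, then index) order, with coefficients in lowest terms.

Distribute over the terms of R1 (each basis-blade product reordered to ascending indices, repeated generators contracted through their squares):
(4/5*e1) R2 = -466/25*e1 + 286/375*e2 + 284/25*e3 - 296/75*e1 e2 e3
(-3/5*e2) R2 = -143/250*e1 + 699/50*e2 - 74/25*e3 + 213/25*e1 e2 e3
(7*e3) R2 = 497/5*e1 - 518/15*e2 - 1631/10*e3 + 1001/150*e1 e2 e3
Summing the partial products and collecting blades:
Answer: 20047/250*e1 - 14843/750*e2 - 1547/10*e3 + 1687/150*e1 e2 e3


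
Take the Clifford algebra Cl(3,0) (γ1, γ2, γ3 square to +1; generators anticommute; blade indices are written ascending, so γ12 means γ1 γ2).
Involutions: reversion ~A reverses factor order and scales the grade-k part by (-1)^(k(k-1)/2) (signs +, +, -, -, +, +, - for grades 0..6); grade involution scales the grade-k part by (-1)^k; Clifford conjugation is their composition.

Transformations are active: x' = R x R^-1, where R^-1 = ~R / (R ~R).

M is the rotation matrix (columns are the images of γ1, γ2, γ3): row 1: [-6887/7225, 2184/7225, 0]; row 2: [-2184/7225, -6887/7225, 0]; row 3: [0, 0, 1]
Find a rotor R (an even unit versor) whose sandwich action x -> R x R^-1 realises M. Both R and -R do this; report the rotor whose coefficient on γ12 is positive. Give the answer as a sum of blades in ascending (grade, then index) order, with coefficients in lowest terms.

Method: write R = a + b12*γ12 + b13*γ13 + b23*γ23 with a^2 + b12^2 + b13^2 + b23^2 = 1 (so R^-1 = ~R). Expanding the columns R e_j ~R gives tr M = 4a^2 - 1 and, from the antisymmetric part, M21 - M12 = -4a*b12, M13 - M31 = 4a*b13, M32 - M23 = -4a*b23.
Here tr M = -6549/7225, so a^2 = (1 + tr M)/4 = 169/7225 and a = ±13/85. Taking a = 13/85: M21 - M12 = -4368/7225, M13 - M31 = 0, M32 - M23 = 0, giving b12 = 84/85, b13 = 0, b23 = 0, i.e. R = 13/85 + 84/85*γ12.
Its γ12 coefficient is already positive.
Answer: 13/85 + 84/85*γ12. Uniqueness: Spin(3) -> SO(3) maps R and -R to the same rotation of trace -6549/7225; fixing the sign of the γ12 coefficient removes the ambiguity.


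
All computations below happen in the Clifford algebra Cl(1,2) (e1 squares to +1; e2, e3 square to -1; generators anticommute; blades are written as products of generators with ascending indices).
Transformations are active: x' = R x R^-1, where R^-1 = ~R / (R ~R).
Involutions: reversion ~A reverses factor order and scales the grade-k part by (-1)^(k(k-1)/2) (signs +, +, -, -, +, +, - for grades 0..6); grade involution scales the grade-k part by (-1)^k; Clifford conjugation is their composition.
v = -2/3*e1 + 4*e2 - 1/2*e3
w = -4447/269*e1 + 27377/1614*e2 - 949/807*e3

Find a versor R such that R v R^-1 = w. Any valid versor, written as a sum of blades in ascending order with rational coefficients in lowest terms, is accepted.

Sketch: the shared square -569/36 makes R = v + w = -13879/807*e1 + 33833/1614*e2 - 2705/1614*e3 the natural versor; its sandwich fixes that direction, negates (v - w)/2, and sends v to w.
Answer: -13879/807*e1 + 33833/1614*e2 - 2705/1614*e3


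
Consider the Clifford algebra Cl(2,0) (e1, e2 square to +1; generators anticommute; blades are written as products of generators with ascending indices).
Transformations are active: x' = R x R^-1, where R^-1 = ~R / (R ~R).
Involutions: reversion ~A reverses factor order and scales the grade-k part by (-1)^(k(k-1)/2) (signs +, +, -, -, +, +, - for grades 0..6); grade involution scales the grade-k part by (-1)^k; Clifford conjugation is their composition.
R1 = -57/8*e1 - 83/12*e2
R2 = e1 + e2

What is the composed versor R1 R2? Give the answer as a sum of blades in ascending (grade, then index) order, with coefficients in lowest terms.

Distribute over the terms of R1 (each basis-blade product reordered to ascending indices, repeated generators contracted through their squares):
(-57/8*e1) R2 = -57/8 - 57/8*e1 e2
(-83/12*e2) R2 = -83/12 + 83/12*e1 e2
Summing the partial products and collecting blades:
Answer: -337/24 - 5/24*e1 e2


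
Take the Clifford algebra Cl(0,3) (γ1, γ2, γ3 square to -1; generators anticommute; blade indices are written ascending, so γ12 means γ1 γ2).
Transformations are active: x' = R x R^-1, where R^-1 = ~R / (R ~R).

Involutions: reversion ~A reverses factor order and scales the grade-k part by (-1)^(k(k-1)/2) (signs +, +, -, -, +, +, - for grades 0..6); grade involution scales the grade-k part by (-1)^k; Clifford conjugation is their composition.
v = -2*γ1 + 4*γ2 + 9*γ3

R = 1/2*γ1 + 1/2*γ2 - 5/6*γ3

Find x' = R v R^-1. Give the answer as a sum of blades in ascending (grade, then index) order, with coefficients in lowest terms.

~R = 1/2*γ1 + 1/2*γ2 - 5/6*γ3, and R ~R = -43/36, so R^-1 = ~R / (-43/36).
R v = 13/2 + 3*γ12 + 17/6*γ13 + 47/6*γ23
Answer: -148/43*γ1 - 406/43*γ2 + 3/43*γ3


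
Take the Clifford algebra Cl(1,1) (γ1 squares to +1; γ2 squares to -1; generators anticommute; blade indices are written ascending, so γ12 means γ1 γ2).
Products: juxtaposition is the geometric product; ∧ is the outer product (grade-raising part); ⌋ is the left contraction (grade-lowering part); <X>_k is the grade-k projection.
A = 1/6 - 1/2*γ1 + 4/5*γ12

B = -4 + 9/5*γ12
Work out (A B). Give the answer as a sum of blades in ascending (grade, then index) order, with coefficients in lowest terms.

step 1: 58/75 + 2*γ1 - 9/10*γ2 - 29/10*γ12
Answer: 58/75 + 2*γ1 - 9/10*γ2 - 29/10*γ12


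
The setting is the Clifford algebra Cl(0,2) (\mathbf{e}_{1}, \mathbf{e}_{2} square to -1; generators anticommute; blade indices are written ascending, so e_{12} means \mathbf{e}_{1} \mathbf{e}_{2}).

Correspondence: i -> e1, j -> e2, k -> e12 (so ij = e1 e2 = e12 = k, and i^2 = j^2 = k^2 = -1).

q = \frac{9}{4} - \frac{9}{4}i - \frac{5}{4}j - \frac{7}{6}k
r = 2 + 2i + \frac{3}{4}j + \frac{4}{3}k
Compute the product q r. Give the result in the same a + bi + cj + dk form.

In blades: q = \frac{9}{4} - \frac{9}{4} e_{1} - \frac{5}{4} e_{2} - \frac{7}{6} e_{12}, r = 2 + 2 e_{1} + \frac{3}{4} e_{2} + \frac{4}{3} e_{12}.
Distribute q over r term by term (generator squares from the signature, products reordered to ascending indices): (\frac{9}{4})*r = \frac{9}{2} + \frac{9}{2} e_{1} + \frac{27}{16} e_{2} + 3 e_{12}; (-\frac{9}{4} e_{1})*r = \frac{9}{2} - \frac{9}{2} e_{1} + 3 e_{2} - \frac{27}{16} e_{12}; (-\frac{5}{4} e_{2})*r = \frac{15}{16} - \frac{5}{3} e_{1} - \frac{5}{2} e_{2} + \frac{5}{2} e_{12}; (-\frac{7}{6} e_{12})*r = \frac{14}{9} + \frac{7}{8} e_{1} - \frac{7}{3} e_{2} - \frac{7}{3} e_{12}.
Sum: \frac{1655}{144} - \frac{19}{24} e_{1} - \frac{7}{48} e_{2} + \frac{71}{48} e_{12}; translating back through the correspondence:
Answer: \frac{1655}{144} - \frac{19}{24}i - \frac{7}{48}j + \frac{71}{48}k
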